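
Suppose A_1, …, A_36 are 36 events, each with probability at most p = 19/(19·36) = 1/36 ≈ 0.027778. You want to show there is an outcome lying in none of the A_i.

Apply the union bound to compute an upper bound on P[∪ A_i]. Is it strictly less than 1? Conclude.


Union bound: P[∪_{i=1}^{36} A_i] ≤ Σ_i P[A_i] ≤ 36·p = 36·(1/36) = 1.
Numerically: 1 ≈ 1.000000.
Is 1 < 1? NO.
Since the bound 1 is ≥ 1, the union bound is uninformative here; it does NOT by itself certify existence.

36·p = 1 ≈ 1.000000; existence NOT certified by the union bound.


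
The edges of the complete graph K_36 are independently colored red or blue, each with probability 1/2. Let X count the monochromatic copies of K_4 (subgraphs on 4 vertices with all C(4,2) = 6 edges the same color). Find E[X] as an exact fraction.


Let X = Σ_S X_S over the C(36, 4) = 58905 subsets S of size 4, where X_S = 1 if the K_4 on S is monochromatic.
For a fixed S, the K_4 on S has C(4, 2) = 6 edges. P[all 6 edges red] = (1/2)^6, and likewise for blue, so P[monochromatic] = 2·(1/2)^6 = 2^{1 − 6} = 1/32.
By linearity: E[X] = C(36, 4) · 2^{1 − 6} = 58905 · 1/32 = 58905/32.
Numerically: E[X] ≈ 1840.78125.

E[X] = C(36,4)·2^(1−C(4,2)) = 58905/32 ≈ 1840.78125.


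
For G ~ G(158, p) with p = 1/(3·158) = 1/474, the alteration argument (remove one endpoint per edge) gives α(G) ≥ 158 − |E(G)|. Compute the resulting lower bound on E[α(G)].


E[|E(G)|] = C(158, 2)·p = 12403 · (1/474) = 157/6.
E[α(G)] ≥ n − E[|E(G)|] = 158 − 157/6 = 791/6.
Numerically: ≈ 131.83333.
(This is only a lower bound; the true E[α(G)] may be larger.)

E[α(G)] ≥ 791/6 ≈ 131.83333.


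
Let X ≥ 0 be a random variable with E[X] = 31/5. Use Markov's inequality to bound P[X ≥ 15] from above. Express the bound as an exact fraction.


μ = E[X] = 31/5, a = 15.
Markov: P[X ≥ 15] ≤ μ/a = (31/5)/15 = 31/75.
Numerically: ≈ 0.413.
(Since a = 15 > μ = 6.200, the bound 31/75 is < 1 and informative.)

P[X ≥ 15] ≤ 31/75 ≈ 0.413.


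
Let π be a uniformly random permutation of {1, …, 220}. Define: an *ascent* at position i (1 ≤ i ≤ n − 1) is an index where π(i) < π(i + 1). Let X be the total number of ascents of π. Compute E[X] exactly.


Write X = Σ X_I over i = 1, …, 219, with X_I the indicator of one ascent.
There are 219 indicators.
For each fixed i, the pair (π(i), π(i+1)) is a uniformly random ordered pair of distinct values from {1, …, 220}; by symmetry P[π(i) < π(i+1)] = 1/2.
By linearity: E[X] = 219 · (1/2) = (220 − 1) · (1/2) = 219/2 ≈ 109.500000.

E[X] = 219/2 = 109.500000.


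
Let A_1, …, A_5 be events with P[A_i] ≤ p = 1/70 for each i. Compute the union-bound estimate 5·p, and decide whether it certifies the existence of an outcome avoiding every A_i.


Union bound: P[∪_{i=1}^{5} A_i] ≤ Σ_i P[A_i] ≤ 5·p = 5·(1/70) = 1/14.
Numerically: 1/14 ≈ 0.0714286.
Is 1/14 < 1? YES.
Since P[∪ A_i] ≤ 1/14 < 1, the complement has P[∩ A_i^c] ≥ 1 − 1/14 = 13/14 > 0, so some outcome avoids every A_i.

5·p = 1/14 ≈ 0.0714286; existence CERTIFIED by the union bound.


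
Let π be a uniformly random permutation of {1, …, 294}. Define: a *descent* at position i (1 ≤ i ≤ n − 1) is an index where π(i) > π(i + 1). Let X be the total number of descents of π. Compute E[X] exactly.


Write X = Σ X_I over i = 1, …, 293, with X_I the indicator of one descent.
There are 293 indicators.
For each fixed i, the pair (π(i), π(i+1)) is a uniformly random ordered pair of distinct values from {1, …, 294}; by symmetry P[π(i) > π(i+1)] = 1/2.
By linearity: E[X] = 293 · (1/2) = (294 − 1) · (1/2) = 293/2 ≈ 146.500.

E[X] = 293/2 = 146.500.


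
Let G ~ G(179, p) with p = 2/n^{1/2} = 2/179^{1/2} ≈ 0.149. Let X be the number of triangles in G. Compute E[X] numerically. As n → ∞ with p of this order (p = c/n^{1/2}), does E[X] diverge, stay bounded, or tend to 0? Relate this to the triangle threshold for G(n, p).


Number of potential triangles: C(179, 3) = 939929.
Each occurs with probability p³ ≈ (0.149)³ ≈ 3.34049e-03.
By linearity: E[X] = C(179, 3)·p³ ≈ 939929 · 3.34049e-03 ≈ 3139.825.
Since α = 1/2 < 1, p = c/n^{1/2} ≫ 1/n is above the triangle threshold p ~ 1/n. Asymptotically E[X] ~ (c³/6)·n^{3(1−α)} = (2³/6)·n^{1.5} → ∞; triangles are abundant w.h.p.

E[X] ≈ 3139.825; in regime p = Θ(1/n^{1/2}) E[X] diverges (above the triangle threshold p ~ 1/n).


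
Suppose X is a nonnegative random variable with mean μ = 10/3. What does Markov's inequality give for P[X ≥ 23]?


μ = E[X] = 10/3, a = 23.
Markov: P[X ≥ 23] ≤ μ/a = (10/3)/23 = 10/69.
Numerically: ≈ 0.144928.
(Since a = 23 > μ = 3.333333, the bound 10/69 is < 1 and informative.)

P[X ≥ 23] ≤ 10/69 ≈ 0.144928.


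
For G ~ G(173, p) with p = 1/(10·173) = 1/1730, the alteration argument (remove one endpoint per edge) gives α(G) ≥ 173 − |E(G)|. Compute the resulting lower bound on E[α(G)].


E[|E(G)|] = C(173, 2)·p = 14878 · (1/1730) = 43/5.
E[α(G)] ≥ n − E[|E(G)|] = 173 − 43/5 = 822/5.
Numerically: ≈ 164.40000.
(This is only a lower bound; the true E[α(G)] may be larger.)

E[α(G)] ≥ 822/5 ≈ 164.40000.


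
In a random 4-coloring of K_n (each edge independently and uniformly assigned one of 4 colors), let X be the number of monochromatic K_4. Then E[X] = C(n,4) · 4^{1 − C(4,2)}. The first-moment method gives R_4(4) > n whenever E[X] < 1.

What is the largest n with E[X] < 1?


We need C(n, 4) · 4^{1 − 6} < 1, i.e. C(n, 4) < 4^{6 − 1} = 1024.
Check values of n near the boundary:
  n = 11: C(11, 4) = 330; 330 < 1024? YES
  n = 12: C(12, 4) = 495; 495 < 1024? YES
  n = 13: C(13, 4) = 715; 715 < 1024? YES
  n = 14: C(14, 4) = 1001; 1001 < 1024? YES
  n = 15: C(15, 4) = 1365; 1365 < 1024? NO
  n = 16: C(16, 4) = 1820; 1820 < 1024? NO
  n = 17: C(17, 4) = 2380; 2380 < 1024? NO
The largest n with C(n, 4) < 1024 is n = 14 (where E[X] = 1001/1024 ≈ 0.9775). Hence R_4(4) > 14, i.e. R_4(4) ≥ 15.

Largest n = 14; hence R_4(4) > 14.


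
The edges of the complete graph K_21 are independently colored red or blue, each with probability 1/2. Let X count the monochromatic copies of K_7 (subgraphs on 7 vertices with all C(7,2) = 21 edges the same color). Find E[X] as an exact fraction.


Let X = Σ_S X_S over the C(21, 7) = 116280 subsets S of size 7, where X_S = 1 if the K_7 on S is monochromatic.
For a fixed S, the K_7 on S has C(7, 2) = 21 edges. P[all 21 edges red] = (1/2)^21, and likewise for blue, so P[monochromatic] = 2·(1/2)^21 = 2^{1 − 21} = 1/1048576.
By linearity: E[X] = C(21, 7) · 2^{1 − 21} = 116280 · 1/1048576 = 14535/131072.
Numerically: E[X] ≈ 0.111.

E[X] = C(21,7)·2^(1−C(7,2)) = 14535/131072 ≈ 0.111.


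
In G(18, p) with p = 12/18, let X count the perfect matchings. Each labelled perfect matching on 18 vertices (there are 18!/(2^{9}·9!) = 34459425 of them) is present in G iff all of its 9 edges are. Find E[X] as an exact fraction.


K_18 has 18!/(2^{9}·9!) = 34459425 labelled perfect matchings.
For each such perfect matching H, let X_H = 1 if all 9 edges of H are present in G. Then P[X_H = 1] = p^{9} = (2/3)^{9} = 512/19683.
By linearity: E[X] = Σ_H E[X_H] = 34459425 · p^{9} = 34459425 · 512/19683 = 217817600/243.
Numerically: E[X] ≈ 8.964e+05.

E[X] = 34459425 · (2/3)^{9} = 217817600/243 ≈ 8.964e+05.


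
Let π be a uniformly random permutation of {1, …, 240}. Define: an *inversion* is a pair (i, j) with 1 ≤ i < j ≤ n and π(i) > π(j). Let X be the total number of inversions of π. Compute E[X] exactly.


Write X = Σ X_I over the C(240, 2) = 28680 pairs i < j, with X_I the indicator of one inversion.
There are 28680 indicators.
For each fixed pair i < j, the values π(i) and π(j) are two distinct elements of {1, …, 240} in uniformly random order; by symmetry P[π(i) > π(j)] = 1/2.
By linearity: E[X] = 28680 · (1/2) = C(240, 2) · (1/2) = 28680/2 = 14340 ≈ 14340.000000.

E[X] = 14340 = 14340.000000.


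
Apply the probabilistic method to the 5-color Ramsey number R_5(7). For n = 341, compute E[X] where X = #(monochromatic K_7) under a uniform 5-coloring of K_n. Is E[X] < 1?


E[X] = C(341, 7) · 5^{1 − 21} = 99984606876440 · 5^{−20} = 99984606876440/95367431640625.
As a reduced fraction: E[X] = 19996921375288/19073486328125 ≈ 1.0484146.
Is E[X] < 1? NO.
Since E[X] ≥ 1, the first-moment bound is inconclusive at n = 341; it does NOT by itself certify R_5(7) > 341.

E[X] = 19996921375288/19073486328125 ≈ 1.0484146; E[X] ≥ 1; first-moment method inconclusive here.


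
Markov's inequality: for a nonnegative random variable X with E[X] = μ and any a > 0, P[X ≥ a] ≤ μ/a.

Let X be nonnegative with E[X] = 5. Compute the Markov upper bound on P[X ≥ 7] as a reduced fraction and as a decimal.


μ = E[X] = 5, a = 7.
Markov: P[X ≥ 7] ≤ μ/a = (5)/7 = 5/7.
Numerically: ≈ 0.714286.
(Since a = 7 > μ = 5.000000, the bound 5/7 is < 1 and informative.)

P[X ≥ 7] ≤ 5/7 ≈ 0.714286.


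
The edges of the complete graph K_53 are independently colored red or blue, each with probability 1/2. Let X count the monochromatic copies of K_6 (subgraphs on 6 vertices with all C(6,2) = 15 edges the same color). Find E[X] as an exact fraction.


Let X = Σ_S X_S over the C(53, 6) = 22957480 subsets S of size 6, where X_S = 1 if the K_6 on S is monochromatic.
For a fixed S, the K_6 on S has C(6, 2) = 15 edges. P[all 15 edges red] = (1/2)^15, and likewise for blue, so P[monochromatic] = 2·(1/2)^15 = 2^{1 − 15} = 1/16384.
By linearity of expectation: E[X] = C(53, 6) · 2^{1 − 15} = 22957480 · 1/16384 = 2869685/2048.
Numerically: E[X] ≈ 1401.213.

E[X] = C(53,6)·2^(1−C(6,2)) = 2869685/2048 ≈ 1401.213.


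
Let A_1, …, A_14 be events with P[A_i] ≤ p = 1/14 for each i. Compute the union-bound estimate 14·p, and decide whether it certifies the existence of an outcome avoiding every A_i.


Union bound: P[∪_{i=1}^{14} A_i] ≤ Σ_i P[A_i] ≤ 14·p = 14·(1/14) = 1.
Numerically: 1 ≈ 1.0000.
Is 1 < 1? NO.
Since the bound 1 is ≥ 1, the union bound is uninformative here; it does NOT by itself certify existence.

14·p = 1 ≈ 1.0000; existence NOT certified by the union bound.


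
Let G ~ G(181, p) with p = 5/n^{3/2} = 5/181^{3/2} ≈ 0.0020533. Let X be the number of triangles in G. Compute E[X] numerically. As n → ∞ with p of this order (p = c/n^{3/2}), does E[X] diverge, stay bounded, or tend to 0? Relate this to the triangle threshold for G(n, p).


Number of potential triangles: C(181, 3) = 971970.
Each occurs with probability p³ ≈ (0.0020533)³ ≈ 8.65678091e-09.
By linearity: E[X] = C(181, 3)·p³ ≈ 971970 · 8.65678091e-09 ≈ 0.008414.
Since α = 3/2 > 1, p = c/n^{3/2} = o(1/n) is below the triangle threshold p ~ 1/n. Asymptotically E[X] ~ (c³/6)·n^{3(1−α)} = (5³/6)·n^{-1.5} → 0, so by Markov's inequality G has no triangles w.h.p.

E[X] ≈ 0.008414; in regime p = Θ(1/n^{3/2}) E[X] tends to 0 (below the triangle threshold p ~ 1/n).


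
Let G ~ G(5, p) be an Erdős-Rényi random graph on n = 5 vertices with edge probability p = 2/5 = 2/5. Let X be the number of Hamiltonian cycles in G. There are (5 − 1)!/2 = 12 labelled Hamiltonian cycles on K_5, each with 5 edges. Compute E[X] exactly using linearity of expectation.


K_5 has (5 − 1)!/2 = 12 labelled Hamiltonian cycles.
For each such Hamiltonian cycle H, let X_H = 1 if all 5 edges of H are present in G. Then P[X_H = 1] = p^{5} = (2/5)^{5} = 32/3125.
Summing the indicators: E[X] = Σ_H E[X_H] = 12 · p^{5} = 12 · 32/3125 = 384/3125.
Numerically: E[X] ≈ 0.123.

E[X] = 12 · (2/5)^{5} = 384/3125 ≈ 0.123.


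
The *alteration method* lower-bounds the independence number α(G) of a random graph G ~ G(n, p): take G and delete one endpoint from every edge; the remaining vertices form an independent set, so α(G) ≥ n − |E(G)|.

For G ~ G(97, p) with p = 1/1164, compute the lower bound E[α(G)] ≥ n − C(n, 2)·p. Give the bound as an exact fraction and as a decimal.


E[|E(G)|] = C(97, 2)·p = 4656 · (1/1164) = 4.
E[α(G)] ≥ n − E[|E(G)|] = 97 − 4 = 93.
Numerically: ≈ 93.00000.
(This is only a lower bound; the true E[α(G)] may be larger.)

E[α(G)] ≥ 93 ≈ 93.00000.


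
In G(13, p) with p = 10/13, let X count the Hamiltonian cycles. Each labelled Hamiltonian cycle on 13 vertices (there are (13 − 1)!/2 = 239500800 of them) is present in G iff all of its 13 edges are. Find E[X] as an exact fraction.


K_13 has (13 − 1)!/2 = 239500800 labelled Hamiltonian cycles.
For each such Hamiltonian cycle H, let X_H = 1 if all 13 edges of H are present in G. Then P[X_H = 1] = p^{13} = (10/13)^{13} = 10000000000000/302875106592253.
By linearity: E[X] = Σ_H E[X_H] = 239500800 · p^{13} = 239500800 · 10000000000000/302875106592253 = 2395008000000000000000/302875106592253.
Numerically: E[X] ≈ 7.9076e+06.

E[X] = 239500800 · (10/13)^{13} = 2395008000000000000000/302875106592253 ≈ 7.9076e+06.


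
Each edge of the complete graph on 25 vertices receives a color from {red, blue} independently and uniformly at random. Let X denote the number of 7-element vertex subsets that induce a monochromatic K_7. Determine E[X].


Let X = Σ_S X_S over the C(25, 7) = 480700 subsets S of size 7, where X_S = 1 if the K_7 on S is monochromatic.
For a fixed S, the K_7 on S has C(7, 2) = 21 edges. P[all 21 edges red] = (1/2)^21, and likewise for blue, so P[monochromatic] = 2·(1/2)^21 = 2^{1 − 21} = 1/1048576.
By linearity of expectation: E[X] = C(25, 7) · 2^{1 − 21} = 480700 · 1/1048576 = 120175/262144.
Numerically: E[X] ≈ 0.45843.

E[X] = C(25,7)·2^(1−C(7,2)) = 120175/262144 ≈ 0.45843.


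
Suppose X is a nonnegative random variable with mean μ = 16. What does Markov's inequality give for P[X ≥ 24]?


μ = E[X] = 16, a = 24.
Markov: P[X ≥ 24] ≤ μ/a = (16)/24 = 2/3.
Numerically: ≈ 0.66667.
(Since a = 24 > μ = 16.00000, the bound 2/3 is < 1 and informative.)

P[X ≥ 24] ≤ 2/3 ≈ 0.66667.


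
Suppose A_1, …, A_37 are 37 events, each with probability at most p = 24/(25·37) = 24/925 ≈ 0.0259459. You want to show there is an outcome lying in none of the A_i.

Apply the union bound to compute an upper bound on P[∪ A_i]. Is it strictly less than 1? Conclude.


Union bound: P[∪_{i=1}^{37} A_i] ≤ Σ_i P[A_i] ≤ 37·p = 37·(24/925) = 24/25.
Numerically: 24/25 ≈ 0.9600000.
Is 24/25 < 1? YES.
Since P[∪ A_i] ≤ 24/25 < 1, the complement has P[∩ A_i^c] ≥ 1 − 24/25 = 1/25 > 0, so some outcome avoids every A_i.

37·p = 24/25 ≈ 0.9600000; existence CERTIFIED by the union bound.


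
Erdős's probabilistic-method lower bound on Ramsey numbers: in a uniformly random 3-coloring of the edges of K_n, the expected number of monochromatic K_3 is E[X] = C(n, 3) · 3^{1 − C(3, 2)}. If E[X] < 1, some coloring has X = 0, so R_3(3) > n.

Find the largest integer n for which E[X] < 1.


We need C(n, 3) · 3^{1 − 3} < 1, i.e. C(n, 3) < 3^{3 − 1} = 9.
Check values of n near the boundary:
  n = 3: C(3, 3) = 1; 1 < 9? YES
  n = 4: C(4, 3) = 4; 4 < 9? YES
  n = 5: C(5, 3) = 10; 10 < 9? NO
The largest n with C(n, 3) < 9 is n = 4 (where E[X] = 4/9 ≈ 0.44444). Hence R_3(3) > 4, i.e. R_3(3) ≥ 5.

Largest n = 4; hence R_3(3) > 4.


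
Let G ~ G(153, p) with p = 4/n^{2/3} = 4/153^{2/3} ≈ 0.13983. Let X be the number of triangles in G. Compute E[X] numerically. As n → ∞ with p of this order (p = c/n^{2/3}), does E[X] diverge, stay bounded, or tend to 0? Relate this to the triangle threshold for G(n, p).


Number of potential triangles: C(153, 3) = 585276.
Each occurs with probability p³ ≈ (0.13983)³ ≈ 2.7339912e-03.
By linearity: E[X] = C(153, 3)·p³ ≈ 585276 · 2.7339912e-03 ≈ 1600.13943.
Since α = 2/3 < 1, p = c/n^{2/3} ≫ 1/n is above the triangle threshold p ~ 1/n. Asymptotically E[X] ~ (c³/6)·n^{3(1−α)} = (4³/6)·n^{1} → ∞; triangles are abundant w.h.p.

E[X] ≈ 1600.13943; in regime p = Θ(1/n^{2/3}) E[X] diverges (above the triangle threshold p ~ 1/n).


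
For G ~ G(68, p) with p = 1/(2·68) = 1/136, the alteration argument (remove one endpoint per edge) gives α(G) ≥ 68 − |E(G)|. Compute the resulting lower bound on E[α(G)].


E[|E(G)|] = C(68, 2)·p = 2278 · (1/136) = 67/4.
E[α(G)] ≥ n − E[|E(G)|] = 68 − 67/4 = 205/4.
Numerically: ≈ 51.2500.
(This is only a lower bound; the true E[α(G)] may be larger.)

E[α(G)] ≥ 205/4 ≈ 51.2500.


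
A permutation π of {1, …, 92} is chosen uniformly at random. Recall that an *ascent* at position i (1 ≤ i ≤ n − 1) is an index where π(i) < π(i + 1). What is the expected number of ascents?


Write X = Σ X_I over i = 1, …, 91, with X_I the indicator of one ascent.
There are 91 indicators.
For each fixed i, the pair (π(i), π(i+1)) is a uniformly random ordered pair of distinct values from {1, …, 92}; by symmetry P[π(i) < π(i+1)] = 1/2.
By linearity: E[X] = 91 · (1/2) = (92 − 1) · (1/2) = 91/2 ≈ 45.500.

E[X] = 91/2 = 45.500.


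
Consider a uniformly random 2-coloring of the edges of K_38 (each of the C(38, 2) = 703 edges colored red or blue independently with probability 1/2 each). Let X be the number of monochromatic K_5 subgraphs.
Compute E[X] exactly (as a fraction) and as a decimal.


Let X = Σ_S X_S over the C(38, 5) = 501942 subsets S of size 5, where X_S = 1 if the K_5 on S is monochromatic.
For a fixed S, the K_5 on S has C(5, 2) = 10 edges. P[all 10 edges red] = (1/2)^10, and likewise for blue, so P[monochromatic] = 2·(1/2)^10 = 2^{1 − 10} = 1/512.
Summing: E[X] = C(38, 5) · 2^{1 − 10} = 501942 · 1/512 = 250971/256.
Numerically: E[X] ≈ 980.3555.

E[X] = C(38,5)·2^(1−C(5,2)) = 250971/256 ≈ 980.3555.


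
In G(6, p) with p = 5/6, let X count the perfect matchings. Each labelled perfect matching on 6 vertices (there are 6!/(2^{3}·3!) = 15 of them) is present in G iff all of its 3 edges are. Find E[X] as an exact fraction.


K_6 has 6!/(2^{3}·3!) = 15 labelled perfect matchings.
For each such perfect matching H, let X_H = 1 if all 3 edges of H are present in G. Then P[X_H = 1] = p^{3} = (5/6)^{3} = 125/216.
By linearity: E[X] = Σ_H E[X_H] = 15 · p^{3} = 15 · 125/216 = 625/72.
Numerically: E[X] ≈ 8.6806.

E[X] = 15 · (5/6)^{3} = 625/72 ≈ 8.6806.


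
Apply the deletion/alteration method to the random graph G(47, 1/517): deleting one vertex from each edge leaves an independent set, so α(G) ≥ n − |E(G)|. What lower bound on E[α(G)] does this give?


E[|E(G)|] = C(47, 2)·p = 1081 · (1/517) = 23/11.
E[α(G)] ≥ n − E[|E(G)|] = 47 − 23/11 = 494/11.
Numerically: ≈ 44.909.
(This is only a lower bound; the true E[α(G)] may be larger.)

E[α(G)] ≥ 494/11 ≈ 44.909.


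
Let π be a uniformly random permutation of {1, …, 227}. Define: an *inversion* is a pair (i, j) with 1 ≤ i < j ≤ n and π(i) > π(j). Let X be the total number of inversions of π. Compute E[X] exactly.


Write X = Σ X_I over the C(227, 2) = 25651 pairs i < j, with X_I the indicator of one inversion.
There are 25651 indicators.
For each fixed pair i < j, the values π(i) and π(j) are two distinct elements of {1, …, 227} in uniformly random order; by symmetry P[π(i) > π(j)] = 1/2.
By linearity: E[X] = 25651 · (1/2) = C(227, 2) · (1/2) = 25651/2 = 25651/2 ≈ 12825.500000.

E[X] = 25651/2 = 12825.500000.


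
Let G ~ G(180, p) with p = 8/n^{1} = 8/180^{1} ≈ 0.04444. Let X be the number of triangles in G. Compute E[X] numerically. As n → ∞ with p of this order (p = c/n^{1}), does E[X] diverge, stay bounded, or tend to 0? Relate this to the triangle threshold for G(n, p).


Number of potential triangles: C(180, 3) = 955860.
Each occurs with probability p³ ≈ (0.04444)³ ≈ 8.779150e-05.
By linearity: E[X] = C(180, 3)·p³ ≈ 955860 · 8.779150e-05 ≈ 83.9164.
Here α = 1, so p = 8/n is exactly at the triangle threshold p ~ 1/n. Asymptotically E[X] → c³/6 = 8³/6 = 256/3 ≈ 85.3333, a bounded constant. In this regime the triangle count is asymptotically Poisson(c³/6).

E[X] ≈ 83.9164; in regime p = Θ(1/n^{1}) E[X] stays bounded (at the triangle threshold p ~ 1/n).


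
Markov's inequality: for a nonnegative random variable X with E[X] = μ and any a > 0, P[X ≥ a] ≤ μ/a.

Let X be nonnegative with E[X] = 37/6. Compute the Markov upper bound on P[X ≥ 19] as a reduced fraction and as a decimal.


μ = E[X] = 37/6, a = 19.
Markov: P[X ≥ 19] ≤ μ/a = (37/6)/19 = 37/114.
Numerically: ≈ 0.324561.
(Since a = 19 > μ = 6.166667, the bound 37/114 is < 1 and informative.)

P[X ≥ 19] ≤ 37/114 ≈ 0.324561.


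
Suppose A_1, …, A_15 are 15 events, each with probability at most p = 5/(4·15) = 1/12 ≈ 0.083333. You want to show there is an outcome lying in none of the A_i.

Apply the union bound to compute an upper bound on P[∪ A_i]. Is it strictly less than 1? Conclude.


Union bound: P[∪_{i=1}^{15} A_i] ≤ Σ_i P[A_i] ≤ 15·p = 15·(1/12) = 5/4.
Numerically: 5/4 ≈ 1.250000.
Is 5/4 < 1? NO.
Since the bound 5/4 is ≥ 1, the union bound is uninformative here; it does NOT by itself certify existence.

15·p = 5/4 ≈ 1.250000; existence NOT certified by the union bound.


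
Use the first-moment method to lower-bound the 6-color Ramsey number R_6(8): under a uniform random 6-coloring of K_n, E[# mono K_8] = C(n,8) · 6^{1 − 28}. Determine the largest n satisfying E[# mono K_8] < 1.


We need C(n, 8) · 6^{1 − 28} < 1, i.e. C(n, 8) < 6^{28 − 1} = 1023490369077469249536.
Check values of n near the boundary:
  n = 1593: C(1593, 8) = 1010555394551193970323; 1010555394551193970323 < 1023490369077469249536? YES
  n = 1594: C(1594, 8) = 1015652773590544255167; 1015652773590544255167 < 1023490369077469249536? YES
  n = 1595: C(1595, 8) = 1020772636343363633895; 1020772636343363633895 < 1023490369077469249536? YES
  n = 1596: C(1596, 8) = 1025915067760710553965; 1025915067760710553965 < 1023490369077469249536? NO
  n = 1597: C(1597, 8) = 1031080153060953275445; 1031080153060953275445 < 1023490369077469249536? NO
The largest n with C(n, 8) < 1023490369077469249536 is n = 1595 (where E[X] = 113419181815929292655/113721152119718805504 ≈ 0.997345). Hence R_6(8) > 1595, i.e. R_6(8) ≥ 1596.

Largest n = 1595; hence R_6(8) > 1595.


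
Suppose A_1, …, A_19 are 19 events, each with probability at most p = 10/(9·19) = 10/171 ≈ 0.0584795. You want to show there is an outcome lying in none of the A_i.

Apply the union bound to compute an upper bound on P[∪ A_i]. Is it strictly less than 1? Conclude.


Union bound: P[∪_{i=1}^{19} A_i] ≤ Σ_i P[A_i] ≤ 19·p = 19·(10/171) = 10/9.
Numerically: 10/9 ≈ 1.1111111.
Is 10/9 < 1? NO.
Since the bound 10/9 is ≥ 1, the union bound is uninformative here; it does NOT by itself certify existence.

19·p = 10/9 ≈ 1.1111111; existence NOT certified by the union bound.


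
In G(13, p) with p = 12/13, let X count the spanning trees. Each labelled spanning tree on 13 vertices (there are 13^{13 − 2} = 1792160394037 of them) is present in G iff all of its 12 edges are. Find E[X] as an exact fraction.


K_13 has 13^{13 − 2} = 1792160394037 labelled spanning trees.
For each such spanning tree H, let X_H = 1 if all 12 edges of H are present in G. Then P[X_H = 1] = p^{12} = (12/13)^{12} = 8916100448256/23298085122481.
By linearity: E[X] = Σ_H E[X_H] = 1792160394037 · p^{12} = 1792160394037 · 8916100448256/23298085122481 = 8916100448256/13.
Numerically: E[X] ≈ 6.86e+11.

E[X] = 1792160394037 · (12/13)^{12} = 8916100448256/13 ≈ 6.86e+11.


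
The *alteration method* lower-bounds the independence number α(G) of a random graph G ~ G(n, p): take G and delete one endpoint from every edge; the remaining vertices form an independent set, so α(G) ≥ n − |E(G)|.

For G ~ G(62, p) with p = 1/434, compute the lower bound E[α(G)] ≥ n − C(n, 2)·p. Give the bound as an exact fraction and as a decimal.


E[|E(G)|] = C(62, 2)·p = 1891 · (1/434) = 61/14.
E[α(G)] ≥ n − E[|E(G)|] = 62 − 61/14 = 807/14.
Numerically: ≈ 57.643.
(This is only a lower bound; the true E[α(G)] may be larger.)

E[α(G)] ≥ 807/14 ≈ 57.643.


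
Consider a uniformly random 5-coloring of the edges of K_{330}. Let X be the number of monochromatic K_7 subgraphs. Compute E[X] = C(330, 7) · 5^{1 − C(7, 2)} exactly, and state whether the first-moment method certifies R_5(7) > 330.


E[X] = C(330, 7) · 5^{1 − 21} = 79313455049400 · 5^{−20} = 79313455049400/95367431640625.
As a reduced fraction: E[X] = 3172538201976/3814697265625 ≈ 0.832.
Is E[X] < 1? YES.
Since E[X] < 1, there exists a 5-coloring of K_{330} with no monochromatic K_7; hence R_5(7) > 330.

E[X] = 3172538201976/3814697265625 ≈ 0.832; E[X] < 1, so R_5(7) > 330.


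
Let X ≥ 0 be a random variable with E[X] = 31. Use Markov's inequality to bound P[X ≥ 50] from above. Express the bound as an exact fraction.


μ = E[X] = 31, a = 50.
Markov: P[X ≥ 50] ≤ μ/a = (31)/50 = 31/50.
Numerically: ≈ 0.6200.
(Since a = 50 > μ = 31.0000, the bound 31/50 is < 1 and informative.)

P[X ≥ 50] ≤ 31/50 ≈ 0.6200.


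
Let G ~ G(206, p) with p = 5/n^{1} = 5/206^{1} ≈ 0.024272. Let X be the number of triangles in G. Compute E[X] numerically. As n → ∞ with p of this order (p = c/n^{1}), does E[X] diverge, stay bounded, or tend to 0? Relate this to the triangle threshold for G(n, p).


Number of potential triangles: C(206, 3) = 1435820.
Each occurs with probability p³ ≈ (0.024272)³ ≈ 1.4299088e-05.
By linearity: E[X] = C(206, 3)·p³ ≈ 1435820 · 1.4299088e-05 ≈ 20.53092.
Here α = 1, so p = 5/n is exactly at the triangle threshold p ~ 1/n. Asymptotically E[X] → c³/6 = 5³/6 = 125/6 ≈ 20.83333, a bounded constant. In this regime the triangle count is asymptotically Poisson(c³/6).

E[X] ≈ 20.53092; in regime p = Θ(1/n^{1}) E[X] stays bounded (at the triangle threshold p ~ 1/n).


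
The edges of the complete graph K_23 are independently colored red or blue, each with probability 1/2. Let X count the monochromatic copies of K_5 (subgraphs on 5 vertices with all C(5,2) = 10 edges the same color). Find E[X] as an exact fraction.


Let X = Σ_S X_S over the C(23, 5) = 33649 subsets S of size 5, where X_S = 1 if the K_5 on S is monochromatic.
For a fixed S, the K_5 on S has C(5, 2) = 10 edges. P[all 10 edges red] = (1/2)^10, and likewise for blue, so P[monochromatic] = 2·(1/2)^10 = 2^{1 − 10} = 1/512.
By linearity of expectation: E[X] = C(23, 5) · 2^{1 − 10} = 33649 · 1/512 = 33649/512.
Numerically: E[X] ≈ 65.7207.

E[X] = C(23,5)·2^(1−C(5,2)) = 33649/512 ≈ 65.7207.


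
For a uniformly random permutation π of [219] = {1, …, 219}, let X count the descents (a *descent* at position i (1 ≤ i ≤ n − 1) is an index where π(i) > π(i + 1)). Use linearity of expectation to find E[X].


Write X = Σ X_I over i = 1, …, 218, with X_I the indicator of one descent.
There are 218 indicators.
For each fixed i, the pair (π(i), π(i+1)) is a uniformly random ordered pair of distinct values from {1, …, 219}; by symmetry P[π(i) > π(i+1)] = 1/2.
By linearity: E[X] = 218 · (1/2) = (219 − 1) · (1/2) = 109 ≈ 109.0000.

E[X] = 109 = 109.0000.


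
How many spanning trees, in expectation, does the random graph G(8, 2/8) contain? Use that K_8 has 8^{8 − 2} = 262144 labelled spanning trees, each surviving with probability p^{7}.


K_8 has 8^{8 − 2} = 262144 labelled spanning trees.
For each such spanning tree H, let X_H = 1 if all 7 edges of H are present in G. Then P[X_H = 1] = p^{7} = (1/4)^{7} = 1/16384.
By linearity of expectation: E[X] = Σ_H E[X_H] = 262144 · p^{7} = 262144 · 1/16384 = 16.
Numerically: E[X] ≈ 16.

E[X] = 262144 · (1/4)^{7} = 16 ≈ 16.


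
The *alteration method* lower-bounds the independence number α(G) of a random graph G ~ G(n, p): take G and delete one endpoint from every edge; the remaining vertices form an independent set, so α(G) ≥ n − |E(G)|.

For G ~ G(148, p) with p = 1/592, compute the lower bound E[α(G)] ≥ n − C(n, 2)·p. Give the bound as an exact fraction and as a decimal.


E[|E(G)|] = C(148, 2)·p = 10878 · (1/592) = 147/8.
E[α(G)] ≥ n − E[|E(G)|] = 148 − 147/8 = 1037/8.
Numerically: ≈ 129.62500.
(This is only a lower bound; the true E[α(G)] may be larger.)

E[α(G)] ≥ 1037/8 ≈ 129.62500.


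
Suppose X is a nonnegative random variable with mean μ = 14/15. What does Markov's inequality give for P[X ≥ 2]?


μ = E[X] = 14/15, a = 2.
Markov: P[X ≥ 2] ≤ μ/a = (14/15)/2 = 7/15.
Numerically: ≈ 0.46667.
(Since a = 2 > μ = 0.93333, the bound 7/15 is < 1 and informative.)

P[X ≥ 2] ≤ 7/15 ≈ 0.46667.


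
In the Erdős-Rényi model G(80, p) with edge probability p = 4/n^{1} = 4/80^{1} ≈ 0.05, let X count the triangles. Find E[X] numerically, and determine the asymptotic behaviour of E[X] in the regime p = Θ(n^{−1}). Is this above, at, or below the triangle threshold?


Number of potential triangles: C(80, 3) = 82160.
Each occurs with probability p³ ≈ (0.05)³ ≈ 1.25000000e-04.
By linearity: E[X] = C(80, 3)·p³ ≈ 82160 · 1.25000000e-04 ≈ 10.270000.
Here α = 1, so p = 4/n is exactly at the triangle threshold p ~ 1/n. Asymptotically E[X] → c³/6 = 4³/6 = 32/3 ≈ 10.666667, a bounded constant. In this regime the triangle count is asymptotically Poisson(c³/6).

E[X] ≈ 10.270000; in regime p = Θ(1/n^{1}) E[X] stays bounded (at the triangle threshold p ~ 1/n).


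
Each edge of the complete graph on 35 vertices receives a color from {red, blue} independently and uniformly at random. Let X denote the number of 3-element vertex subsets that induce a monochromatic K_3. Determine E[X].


Let X = Σ_S X_S over the C(35, 3) = 6545 subsets S of size 3, where X_S = 1 if the K_3 on S is monochromatic.
For a fixed S, the K_3 on S has C(3, 2) = 3 edges. P[all 3 edges red] = (1/2)^3, and likewise for blue, so P[monochromatic] = 2·(1/2)^3 = 2^{1 − 3} = 1/4.
By linearity of expectation: E[X] = C(35, 3) · 2^{1 − 3} = 6545 · 1/4 = 6545/4.
Numerically: E[X] ≈ 1636.250000.

E[X] = C(35,3)·2^(1−C(3,2)) = 6545/4 ≈ 1636.250000.


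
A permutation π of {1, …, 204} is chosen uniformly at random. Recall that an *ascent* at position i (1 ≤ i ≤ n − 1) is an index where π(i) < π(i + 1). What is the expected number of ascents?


Write X = Σ X_I over i = 1, …, 203, with X_I the indicator of one ascent.
There are 203 indicators.
For each fixed i, the pair (π(i), π(i+1)) is a uniformly random ordered pair of distinct values from {1, …, 204}; by symmetry P[π(i) < π(i+1)] = 1/2.
By linearity: E[X] = 203 · (1/2) = (204 − 1) · (1/2) = 203/2 ≈ 101.500000.

E[X] = 203/2 = 101.500000.


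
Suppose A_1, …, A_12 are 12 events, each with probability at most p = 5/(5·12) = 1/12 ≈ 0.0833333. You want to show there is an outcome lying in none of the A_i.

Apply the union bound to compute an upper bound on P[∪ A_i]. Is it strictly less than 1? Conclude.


Union bound: P[∪_{i=1}^{12} A_i] ≤ Σ_i P[A_i] ≤ 12·p = 12·(1/12) = 1.
Numerically: 1 ≈ 1.0000000.
Is 1 < 1? NO.
Since the bound 1 is ≥ 1, the union bound is uninformative here; it does NOT by itself certify existence.

12·p = 1 ≈ 1.0000000; existence NOT certified by the union bound.


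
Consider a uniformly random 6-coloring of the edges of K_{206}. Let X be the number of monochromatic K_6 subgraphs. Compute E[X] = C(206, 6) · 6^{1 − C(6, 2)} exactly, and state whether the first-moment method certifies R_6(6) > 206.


E[X] = C(206, 6) · 6^{1 − 15} = 98619368491 · 6^{−14} = 98619368491/78364164096.
As a reduced fraction: E[X] = 98619368491/78364164096 ≈ 1.258475.
Is E[X] < 1? NO.
Since E[X] ≥ 1, the first-moment bound is inconclusive at n = 206; it does NOT by itself certify R_6(6) > 206.

E[X] = 98619368491/78364164096 ≈ 1.258475; E[X] ≥ 1; first-moment method inconclusive here.


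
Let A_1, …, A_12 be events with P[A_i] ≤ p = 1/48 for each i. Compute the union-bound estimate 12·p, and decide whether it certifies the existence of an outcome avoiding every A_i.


Union bound: P[∪_{i=1}^{12} A_i] ≤ Σ_i P[A_i] ≤ 12·p = 12·(1/48) = 1/4.
Numerically: 1/4 ≈ 0.25000.
Is 1/4 < 1? YES.
Since P[∪ A_i] ≤ 1/4 < 1, the complement has P[∩ A_i^c] ≥ 1 − 1/4 = 3/4 > 0, so some outcome avoids every A_i.

12·p = 1/4 ≈ 0.25000; existence CERTIFIED by the union bound.


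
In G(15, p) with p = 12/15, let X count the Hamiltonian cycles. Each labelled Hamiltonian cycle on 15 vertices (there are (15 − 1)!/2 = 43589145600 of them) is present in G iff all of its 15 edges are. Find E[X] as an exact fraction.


K_15 has (15 − 1)!/2 = 43589145600 labelled Hamiltonian cycles.
For each such Hamiltonian cycle H, let X_H = 1 if all 15 edges of H are present in G. Then P[X_H = 1] = p^{15} = (4/5)^{15} = 1073741824/30517578125.
Summing the indicators: E[X] = Σ_H E[X_H] = 43589145600 · p^{15} = 43589145600 · 1073741824/30517578125 = 1872139548125822976/1220703125.
Numerically: E[X] ≈ 1.534e+09.

E[X] = 43589145600 · (4/5)^{15} = 1872139548125822976/1220703125 ≈ 1.534e+09.


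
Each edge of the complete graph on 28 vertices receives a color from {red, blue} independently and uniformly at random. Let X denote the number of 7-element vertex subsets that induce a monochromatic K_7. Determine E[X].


Let X = Σ_S X_S over the C(28, 7) = 1184040 subsets S of size 7, where X_S = 1 if the K_7 on S is monochromatic.
For a fixed S, the K_7 on S has C(7, 2) = 21 edges. P[all 21 edges red] = (1/2)^21, and likewise for blue, so P[monochromatic] = 2·(1/2)^21 = 2^{1 − 21} = 1/1048576.
By linearity of expectation: E[X] = C(28, 7) · 2^{1 − 21} = 1184040 · 1/1048576 = 148005/131072.
Numerically: E[X] ≈ 1.12919.

E[X] = C(28,7)·2^(1−C(7,2)) = 148005/131072 ≈ 1.12919.


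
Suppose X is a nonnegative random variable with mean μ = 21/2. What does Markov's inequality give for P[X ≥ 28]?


μ = E[X] = 21/2, a = 28.
Markov: P[X ≥ 28] ≤ μ/a = (21/2)/28 = 3/8.
Numerically: ≈ 0.3750.
(Since a = 28 > μ = 10.5000, the bound 3/8 is < 1 and informative.)

P[X ≥ 28] ≤ 3/8 ≈ 0.3750.


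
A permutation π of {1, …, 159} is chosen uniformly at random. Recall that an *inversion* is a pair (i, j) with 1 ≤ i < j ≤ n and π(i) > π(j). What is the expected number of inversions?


Write X = Σ X_I over the C(159, 2) = 12561 pairs i < j, with X_I the indicator of one inversion.
There are 12561 indicators.
For each fixed pair i < j, the values π(i) and π(j) are two distinct elements of {1, …, 159} in uniformly random order; by symmetry P[π(i) > π(j)] = 1/2.
By linearity: E[X] = 12561 · (1/2) = C(159, 2) · (1/2) = 12561/2 = 12561/2 ≈ 6280.5000.

E[X] = 12561/2 = 6280.5000.


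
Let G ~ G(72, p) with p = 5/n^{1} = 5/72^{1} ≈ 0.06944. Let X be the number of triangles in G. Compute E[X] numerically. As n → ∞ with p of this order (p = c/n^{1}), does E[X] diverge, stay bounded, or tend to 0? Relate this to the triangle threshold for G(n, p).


Number of potential triangles: C(72, 3) = 59640.
Each occurs with probability p³ ≈ (0.06944)³ ≈ 3.348980e-04.
By linearity: E[X] = C(72, 3)·p³ ≈ 59640 · 3.348980e-04 ≈ 19.9733.
Here α = 1, so p = 5/n is exactly at the triangle threshold p ~ 1/n. Asymptotically E[X] → c³/6 = 5³/6 = 125/6 ≈ 20.8333, a bounded constant. In this regime the triangle count is asymptotically Poisson(c³/6).

E[X] ≈ 19.9733; in regime p = Θ(1/n^{1}) E[X] stays bounded (at the triangle threshold p ~ 1/n).


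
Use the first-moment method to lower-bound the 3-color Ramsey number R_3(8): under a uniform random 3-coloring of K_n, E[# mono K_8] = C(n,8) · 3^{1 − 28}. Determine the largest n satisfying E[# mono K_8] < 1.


We need C(n, 8) · 3^{1 − 28} < 1, i.e. C(n, 8) < 3^{28 − 1} = 7625597484987.
Check values of n near the boundary:
  n = 150: C(150, 8) = 5257211409450; 5257211409450 < 7625597484987? YES
  n = 151: C(151, 8) = 5551321138650; 5551321138650 < 7625597484987? YES
  n = 152: C(152, 8) = 5859727868575; 5859727868575 < 7625597484987? YES
  n = 153: C(153, 8) = 6183023199255; 6183023199255 < 7625597484987? YES
  n = 154: C(154, 8) = 6521818990995; 6521818990995 < 7625597484987? YES
  n = 155: C(155, 8) = 6876747915675; 6876747915675 < 7625597484987? YES
  n = 156: C(156, 8) = 7248464019225; 7248464019225 < 7625597484987? YES
  n = 157: C(157, 8) = 7637643295425; 7637643295425 < 7625597484987? NO
  n = 158: C(158, 8) = 8044984271181; 8044984271181 < 7625597484987? NO
  n = 159: C(159, 8) = 8471208603429; 8471208603429 < 7625597484987? NO
The largest n with C(n, 8) < 7625597484987 is n = 156 (where E[X] = 805384891025/847288609443 ≈ 0.95054). Hence R_3(8) > 156, i.e. R_3(8) ≥ 157.

Largest n = 156; hence R_3(8) > 156.


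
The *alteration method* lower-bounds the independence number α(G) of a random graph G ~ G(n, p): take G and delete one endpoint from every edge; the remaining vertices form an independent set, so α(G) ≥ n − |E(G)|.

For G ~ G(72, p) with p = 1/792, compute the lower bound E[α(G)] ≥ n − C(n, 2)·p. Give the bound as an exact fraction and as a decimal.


E[|E(G)|] = C(72, 2)·p = 2556 · (1/792) = 71/22.
E[α(G)] ≥ n − E[|E(G)|] = 72 − 71/22 = 1513/22.
Numerically: ≈ 68.772727.
(This is only a lower bound; the true E[α(G)] may be larger.)

E[α(G)] ≥ 1513/22 ≈ 68.772727.


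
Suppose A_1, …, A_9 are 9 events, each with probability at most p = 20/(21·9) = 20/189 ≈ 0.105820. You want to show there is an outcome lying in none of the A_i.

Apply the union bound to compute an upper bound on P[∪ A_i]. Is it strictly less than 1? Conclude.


Union bound: P[∪_{i=1}^{9} A_i] ≤ Σ_i P[A_i] ≤ 9·p = 9·(20/189) = 20/21.
Numerically: 20/21 ≈ 0.952381.
Is 20/21 < 1? YES.
Since P[∪ A_i] ≤ 20/21 < 1, the complement has P[∩ A_i^c] ≥ 1 − 20/21 = 1/21 > 0, so some outcome avoids every A_i.

9·p = 20/21 ≈ 0.952381; existence CERTIFIED by the union bound.


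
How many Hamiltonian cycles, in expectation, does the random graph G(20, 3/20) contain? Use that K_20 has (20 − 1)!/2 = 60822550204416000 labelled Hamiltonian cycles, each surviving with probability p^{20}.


K_20 has (20 − 1)!/2 = 60822550204416000 labelled Hamiltonian cycles.
For each such Hamiltonian cycle H, let X_H = 1 if all 20 edges of H are present in G. Then P[X_H = 1] = p^{20} = (3/20)^{20} = 3486784401/104857600000000000000000000.
Summing the indicators: E[X] = Σ_H E[X_H] = 60822550204416000 · p^{20} = 60822550204416000 · 3486784401/104857600000000000000000000 = 51776152168407487821/25600000000000000000.
Numerically: E[X] ≈ 2.023.

E[X] = 60822550204416000 · (3/20)^{20} = 51776152168407487821/25600000000000000000 ≈ 2.023.


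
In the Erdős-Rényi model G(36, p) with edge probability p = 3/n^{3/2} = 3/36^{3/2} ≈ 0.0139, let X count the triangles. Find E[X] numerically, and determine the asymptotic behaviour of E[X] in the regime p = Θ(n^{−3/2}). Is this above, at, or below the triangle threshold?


Number of potential triangles: C(36, 3) = 7140.
Each occurs with probability p³ ≈ (0.0139)³ ≈ 2.67918e-06.
By linearity: E[X] = C(36, 3)·p³ ≈ 7140 · 2.67918e-06 ≈ 0.019.
Since α = 3/2 > 1, p = c/n^{3/2} = o(1/n) is below the triangle threshold p ~ 1/n. Asymptotically E[X] ~ (c³/6)·n^{3(1−α)} = (3³/6)·n^{-1.5} → 0, so by Markov's inequality G has no triangles w.h.p.

E[X] ≈ 0.019; in regime p = Θ(1/n^{3/2}) E[X] tends to 0 (below the triangle threshold p ~ 1/n).


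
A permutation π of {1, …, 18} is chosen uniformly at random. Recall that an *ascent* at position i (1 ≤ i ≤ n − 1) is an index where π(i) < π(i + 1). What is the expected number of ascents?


Write X = Σ X_I over i = 1, …, 17, with X_I the indicator of one ascent.
There are 17 indicators.
For each fixed i, the pair (π(i), π(i+1)) is a uniformly random ordered pair of distinct values from {1, …, 18}; by symmetry P[π(i) < π(i+1)] = 1/2.
By linearity: E[X] = 17 · (1/2) = (18 − 1) · (1/2) = 17/2 ≈ 8.500000.

E[X] = 17/2 = 8.500000.
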